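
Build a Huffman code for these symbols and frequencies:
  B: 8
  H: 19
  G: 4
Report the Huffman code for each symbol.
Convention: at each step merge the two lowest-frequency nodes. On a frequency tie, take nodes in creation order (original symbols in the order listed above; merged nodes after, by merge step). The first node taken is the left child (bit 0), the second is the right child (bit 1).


Huffman tree construction:
Step 1: Merge G(4) + B(8) = 12
Step 2: Merge (G+B)(12) + H(19) = 31
Read each symbol's code off the tree from the root (left child = 0, right child = 1).

Codes:
  B: 01 (length 2)
  H: 1 (length 1)
  G: 00 (length 2)
Average code length: 43/31 = 1.3871 bits/symbol


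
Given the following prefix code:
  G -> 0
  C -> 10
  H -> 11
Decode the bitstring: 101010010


Decoding step by step:
Bits 10 -> C
Bits 10 -> C
Bits 10 -> C
Bits 0 -> G
Bits 10 -> C


Decoded message: CCCGC


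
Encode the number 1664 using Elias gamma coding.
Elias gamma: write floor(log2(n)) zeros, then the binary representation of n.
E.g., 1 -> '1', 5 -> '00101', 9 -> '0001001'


num_bits = floor(log2(1664)) + 1 = 11
leading_zeros = num_bits - 1 = 10
binary(1664) = 11010000000

Elias gamma(1664) = '0000000000' + '11010000000' = 000000000011010000000 (21 bits)


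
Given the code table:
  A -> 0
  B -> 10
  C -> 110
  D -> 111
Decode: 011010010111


Decoding:
0 -> A
110 -> C
10 -> B
0 -> A
10 -> B
111 -> D


Result: ACBABD


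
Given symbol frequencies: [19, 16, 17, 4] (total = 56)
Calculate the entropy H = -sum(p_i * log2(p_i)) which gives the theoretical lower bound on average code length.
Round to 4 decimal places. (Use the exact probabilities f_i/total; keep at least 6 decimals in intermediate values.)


Per-symbol terms -p_i * log2(p_i) with p_i = f_i/56:
  p = 19/56 = 0.339286: log2(p) = -1.559427, -p*log2(p) = 0.529091
  p = 16/56 = 0.285714: log2(p) = -1.807355, -p*log2(p) = 0.516387
  p = 17/56 = 0.303571: log2(p) = -1.719892, -p*log2(p) = 0.522110
  p = 4/56 = 0.071429: log2(p) = -3.807355, -p*log2(p) = 0.271954
H = 0.529091 + 0.516387 + 0.522110 + 0.271954 = 1.839542

H = 1.8395 bits/symbol


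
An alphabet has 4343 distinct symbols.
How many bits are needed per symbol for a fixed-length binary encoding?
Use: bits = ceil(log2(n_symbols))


log2(4343) = 12.0845
Bracket: 2^12 = 4096 < 4343 <= 2^13 = 8192
So ceil(log2(4343)) = 13

bits = ceil(log2(4343)) = ceil(12.0845) = 13 bits


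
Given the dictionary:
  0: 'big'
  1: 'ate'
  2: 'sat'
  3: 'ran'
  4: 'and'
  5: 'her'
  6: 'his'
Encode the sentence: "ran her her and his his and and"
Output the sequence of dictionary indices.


Look up each word in the dictionary:
  'ran' -> 3
  'her' -> 5
  'her' -> 5
  'and' -> 4
  'his' -> 6
  'his' -> 6
  'and' -> 4
  'and' -> 4

Encoded: [3, 5, 5, 4, 6, 6, 4, 4]


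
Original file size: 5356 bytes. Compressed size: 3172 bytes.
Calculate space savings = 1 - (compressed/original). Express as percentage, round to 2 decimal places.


ratio = compressed/original = 3172/5356 = 0.592233
savings = 1 - ratio = 1 - 0.592233 = 0.407767
as a percentage: 0.407767 * 100 = 40.78%

Space savings = 1 - 3172/5356 = 40.78%


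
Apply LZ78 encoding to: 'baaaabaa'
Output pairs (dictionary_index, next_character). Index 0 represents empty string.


LZ78 encoding steps:
Dictionary: {0: ''}
Step 1: w='' (idx 0), next='b' -> output (0, 'b'), add 'b' as idx 1
Step 2: w='' (idx 0), next='a' -> output (0, 'a'), add 'a' as idx 2
Step 3: w='a' (idx 2), next='a' -> output (2, 'a'), add 'aa' as idx 3
Step 4: w='a' (idx 2), next='b' -> output (2, 'b'), add 'ab' as idx 4
Step 5: w='aa' (idx 3), end of input -> output (3, '')


Encoded: [(0, 'b'), (0, 'a'), (2, 'a'), (2, 'b'), (3, '')]


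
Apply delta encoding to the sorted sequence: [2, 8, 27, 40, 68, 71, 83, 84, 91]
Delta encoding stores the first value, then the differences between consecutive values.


First value: 2
Deltas:
  8 - 2 = 6
  27 - 8 = 19
  40 - 27 = 13
  68 - 40 = 28
  71 - 68 = 3
  83 - 71 = 12
  84 - 83 = 1
  91 - 84 = 7


Delta encoded: [2, 6, 19, 13, 28, 3, 12, 1, 7]


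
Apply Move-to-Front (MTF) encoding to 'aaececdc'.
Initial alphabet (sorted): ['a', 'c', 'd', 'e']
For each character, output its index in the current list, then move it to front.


MTF encoding:
'a': index 0 in ['a', 'c', 'd', 'e'] -> ['a', 'c', 'd', 'e']
'a': index 0 in ['a', 'c', 'd', 'e'] -> ['a', 'c', 'd', 'e']
'e': index 3 in ['a', 'c', 'd', 'e'] -> ['e', 'a', 'c', 'd']
'c': index 2 in ['e', 'a', 'c', 'd'] -> ['c', 'e', 'a', 'd']
'e': index 1 in ['c', 'e', 'a', 'd'] -> ['e', 'c', 'a', 'd']
'c': index 1 in ['e', 'c', 'a', 'd'] -> ['c', 'e', 'a', 'd']
'd': index 3 in ['c', 'e', 'a', 'd'] -> ['d', 'c', 'e', 'a']
'c': index 1 in ['d', 'c', 'e', 'a'] -> ['c', 'd', 'e', 'a']


Output: [0, 0, 3, 2, 1, 1, 3, 1]


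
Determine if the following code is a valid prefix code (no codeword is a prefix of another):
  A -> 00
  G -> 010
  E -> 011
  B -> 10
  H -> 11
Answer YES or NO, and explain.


Checking each pair (does one codeword prefix another?):
  A='00' vs G='010': no prefix
  A='00' vs E='011': no prefix
  A='00' vs B='10': no prefix
  A='00' vs H='11': no prefix
  G='010' vs A='00': no prefix
  G='010' vs E='011': no prefix
  G='010' vs B='10': no prefix
  G='010' vs H='11': no prefix
  E='011' vs A='00': no prefix
  E='011' vs G='010': no prefix
  E='011' vs B='10': no prefix
  E='011' vs H='11': no prefix
  B='10' vs A='00': no prefix
  B='10' vs G='010': no prefix
  B='10' vs E='011': no prefix
  B='10' vs H='11': no prefix
  H='11' vs A='00': no prefix
  H='11' vs G='010': no prefix
  H='11' vs E='011': no prefix
  H='11' vs B='10': no prefix
No violation found over all pairs.

YES -- this is a valid prefix code. No codeword is a prefix of any other codeword.


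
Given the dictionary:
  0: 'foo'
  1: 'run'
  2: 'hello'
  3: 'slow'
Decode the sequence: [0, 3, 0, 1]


Look up each index in the dictionary:
  0 -> 'foo'
  3 -> 'slow'
  0 -> 'foo'
  1 -> 'run'

Decoded: "foo slow foo run"


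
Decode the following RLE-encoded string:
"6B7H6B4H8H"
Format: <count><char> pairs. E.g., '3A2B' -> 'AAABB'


Expanding each <count><char> pair:
  6B -> 'BBBBBB'
  7H -> 'HHHHHHH'
  6B -> 'BBBBBB'
  4H -> 'HHHH'
  8H -> 'HHHHHHHH'

Decoded = BBBBBBHHHHHHHBBBBBBHHHHHHHHHHHH


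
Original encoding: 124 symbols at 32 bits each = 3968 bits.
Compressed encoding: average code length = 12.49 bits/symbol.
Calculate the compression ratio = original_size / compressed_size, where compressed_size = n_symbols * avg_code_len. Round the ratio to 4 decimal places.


original_size = n_symbols * orig_bits = 124 * 32 = 3968 bits
compressed_size = n_symbols * avg_code_len = 124 * 12.49 = 1548.76 bits
ratio = original_size / compressed_size = 3968 / 1548.76 = 2.562

Compression ratio = 2.562


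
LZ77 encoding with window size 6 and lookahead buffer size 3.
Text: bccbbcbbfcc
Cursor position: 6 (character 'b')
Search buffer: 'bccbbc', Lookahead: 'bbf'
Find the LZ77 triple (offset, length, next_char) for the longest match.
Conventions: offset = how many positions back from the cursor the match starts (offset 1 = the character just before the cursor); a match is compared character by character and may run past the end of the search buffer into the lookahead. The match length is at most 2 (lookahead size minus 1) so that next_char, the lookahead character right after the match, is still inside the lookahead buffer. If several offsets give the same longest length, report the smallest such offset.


Try each offset into the search buffer:
  offset=1 (pos 5, char 'c'): match length 0
  offset=2 (pos 4, char 'b'): match length 1
  offset=3 (pos 3, char 'b'): match length 2
  offset=4 (pos 2, char 'c'): match length 0
  offset=5 (pos 1, char 'c'): match length 0
  offset=6 (pos 0, char 'b'): match length 1
Longest match has length 2 at offset 3.
next_char = character at position 6 + 2 = 8 -> 'f'

Best match: offset=3, length=2 (matching 'bb' starting at position 3)
LZ77 triple: (3, 2, 'f')


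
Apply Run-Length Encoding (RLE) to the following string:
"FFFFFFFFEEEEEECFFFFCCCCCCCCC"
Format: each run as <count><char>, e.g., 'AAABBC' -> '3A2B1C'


Scanning runs left to right:
  i=0: run of 'F' x 8 -> '8F'
  i=8: run of 'E' x 6 -> '6E'
  i=14: run of 'C' x 1 -> '1C'
  i=15: run of 'F' x 4 -> '4F'
  i=19: run of 'C' x 9 -> '9C'

RLE = 8F6E1C4F9C


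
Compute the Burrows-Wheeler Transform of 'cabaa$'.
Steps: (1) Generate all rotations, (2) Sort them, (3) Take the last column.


Rotations (sorted):
  0: $cabaa -> last char: a
  1: a$caba -> last char: a
  2: aa$cab -> last char: b
  3: abaa$c -> last char: c
  4: baa$ca -> last char: a
  5: cabaa$ -> last char: $


BWT = aabca$


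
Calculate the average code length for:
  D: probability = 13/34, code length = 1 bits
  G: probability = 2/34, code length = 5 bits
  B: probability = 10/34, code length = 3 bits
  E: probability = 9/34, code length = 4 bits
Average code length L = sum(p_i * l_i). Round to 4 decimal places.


Weighted contributions p_i * l_i:
  D: (13/34) * 1 = 13/34
  G: (2/34) * 5 = 10/34
  B: (10/34) * 3 = 30/34
  E: (9/34) * 4 = 36/34
Sum = (13 + 10 + 30 + 36)/34 = 89/34

L = 89/34 = 2.6176 bits/symbol


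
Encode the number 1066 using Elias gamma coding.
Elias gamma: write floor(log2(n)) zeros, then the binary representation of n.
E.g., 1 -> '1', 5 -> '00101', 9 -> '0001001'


num_bits = floor(log2(1066)) + 1 = 11
leading_zeros = num_bits - 1 = 10
binary(1066) = 10000101010

Elias gamma(1066) = '0000000000' + '10000101010' = 000000000010000101010 (21 bits)


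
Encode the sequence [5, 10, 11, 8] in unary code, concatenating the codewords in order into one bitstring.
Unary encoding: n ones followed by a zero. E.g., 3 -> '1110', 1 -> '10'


Encode each number as n ones followed by a terminating 0:
  5 -> 111110 (6 bits)
  10 -> 11111111110 (11 bits)
  11 -> 111111111110 (12 bits)
  8 -> 111111110 (9 bits)
Total length = 6 + 11 + 12 + 9 = 38 bits.

Unary([5, 10, 11, 8]) = 11111011111111110111111111110111111110 (38 bits)


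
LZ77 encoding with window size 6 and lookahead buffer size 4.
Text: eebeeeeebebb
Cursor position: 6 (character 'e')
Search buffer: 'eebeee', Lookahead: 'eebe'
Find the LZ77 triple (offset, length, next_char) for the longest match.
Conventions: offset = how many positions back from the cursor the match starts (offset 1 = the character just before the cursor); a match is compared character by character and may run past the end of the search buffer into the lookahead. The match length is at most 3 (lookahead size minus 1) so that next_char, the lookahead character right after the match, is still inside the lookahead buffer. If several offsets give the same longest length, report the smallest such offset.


Try each offset into the search buffer:
  offset=1 (pos 5, char 'e'): match length 2
  offset=2 (pos 4, char 'e'): match length 2
  offset=3 (pos 3, char 'e'): match length 2
  offset=4 (pos 2, char 'b'): match length 0
  offset=5 (pos 1, char 'e'): match length 1
  offset=6 (pos 0, char 'e'): match length 3
Longest match has length 3 at offset 6.
next_char = character at position 6 + 3 = 9 -> 'e'

Best match: offset=6, length=3 (matching 'eeb' starting at position 0)
LZ77 triple: (6, 3, 'e')


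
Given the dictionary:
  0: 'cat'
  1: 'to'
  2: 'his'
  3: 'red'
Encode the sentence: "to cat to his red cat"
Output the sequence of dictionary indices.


Look up each word in the dictionary:
  'to' -> 1
  'cat' -> 0
  'to' -> 1
  'his' -> 2
  'red' -> 3
  'cat' -> 0

Encoded: [1, 0, 1, 2, 3, 0]


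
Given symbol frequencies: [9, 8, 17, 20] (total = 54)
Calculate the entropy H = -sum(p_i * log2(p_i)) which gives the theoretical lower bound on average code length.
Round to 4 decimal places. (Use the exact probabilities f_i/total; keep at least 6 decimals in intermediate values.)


Per-symbol terms -p_i * log2(p_i) with p_i = f_i/54:
  p = 9/54 = 0.166667: log2(p) = -2.584963, -p*log2(p) = 0.430827
  p = 8/54 = 0.148148: log2(p) = -2.754888, -p*log2(p) = 0.408131
  p = 17/54 = 0.314815: log2(p) = -1.667425, -p*log2(p) = 0.524930
  p = 20/54 = 0.370370: log2(p) = -1.432959, -p*log2(p) = 0.530726
H = 0.430827 + 0.408131 + 0.524930 + 0.530726 = 1.894614

H = 1.8946 bits/symbol


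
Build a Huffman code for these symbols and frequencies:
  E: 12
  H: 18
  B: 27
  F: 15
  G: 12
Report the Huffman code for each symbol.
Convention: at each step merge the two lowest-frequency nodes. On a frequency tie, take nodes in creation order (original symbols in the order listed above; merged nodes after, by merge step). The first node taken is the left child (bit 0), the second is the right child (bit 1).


Huffman tree construction:
Step 1: Merge E(12) + G(12) = 24
Step 2: Merge F(15) + H(18) = 33
Step 3: Merge (E+G)(24) + B(27) = 51
Step 4: Merge (F+H)(33) + ((E+G)+B)(51) = 84
Read each symbol's code off the tree from the root (left child = 0, right child = 1).

Codes:
  E: 100 (length 3)
  H: 01 (length 2)
  B: 11 (length 2)
  F: 00 (length 2)
  G: 101 (length 3)
Average code length: 192/84 = 2.2857 bits/symbol


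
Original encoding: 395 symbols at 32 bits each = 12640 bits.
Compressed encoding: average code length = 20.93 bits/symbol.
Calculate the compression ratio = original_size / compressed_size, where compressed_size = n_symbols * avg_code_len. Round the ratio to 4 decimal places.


original_size = n_symbols * orig_bits = 395 * 32 = 12640 bits
compressed_size = n_symbols * avg_code_len = 395 * 20.93 = 8267.35 bits
ratio = original_size / compressed_size = 12640 / 8267.35 = 1.5289

Compression ratio = 1.5289


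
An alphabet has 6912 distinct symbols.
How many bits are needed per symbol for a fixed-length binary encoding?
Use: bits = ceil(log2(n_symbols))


log2(6912) = 12.7549
Bracket: 2^12 = 4096 < 6912 <= 2^13 = 8192
So ceil(log2(6912)) = 13

bits = ceil(log2(6912)) = ceil(12.7549) = 13 bits


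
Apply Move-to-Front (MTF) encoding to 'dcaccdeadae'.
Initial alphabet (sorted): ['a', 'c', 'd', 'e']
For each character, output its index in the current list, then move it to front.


MTF encoding:
'd': index 2 in ['a', 'c', 'd', 'e'] -> ['d', 'a', 'c', 'e']
'c': index 2 in ['d', 'a', 'c', 'e'] -> ['c', 'd', 'a', 'e']
'a': index 2 in ['c', 'd', 'a', 'e'] -> ['a', 'c', 'd', 'e']
'c': index 1 in ['a', 'c', 'd', 'e'] -> ['c', 'a', 'd', 'e']
'c': index 0 in ['c', 'a', 'd', 'e'] -> ['c', 'a', 'd', 'e']
'd': index 2 in ['c', 'a', 'd', 'e'] -> ['d', 'c', 'a', 'e']
'e': index 3 in ['d', 'c', 'a', 'e'] -> ['e', 'd', 'c', 'a']
'a': index 3 in ['e', 'd', 'c', 'a'] -> ['a', 'e', 'd', 'c']
'd': index 2 in ['a', 'e', 'd', 'c'] -> ['d', 'a', 'e', 'c']
'a': index 1 in ['d', 'a', 'e', 'c'] -> ['a', 'd', 'e', 'c']
'e': index 2 in ['a', 'd', 'e', 'c'] -> ['e', 'a', 'd', 'c']


Output: [2, 2, 2, 1, 0, 2, 3, 3, 2, 1, 2]


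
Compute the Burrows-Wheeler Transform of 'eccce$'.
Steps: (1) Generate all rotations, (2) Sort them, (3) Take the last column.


Rotations (sorted):
  0: $eccce -> last char: e
  1: ccce$e -> last char: e
  2: cce$ec -> last char: c
  3: ce$ecc -> last char: c
  4: e$eccc -> last char: c
  5: eccce$ -> last char: $


BWT = eeccc$


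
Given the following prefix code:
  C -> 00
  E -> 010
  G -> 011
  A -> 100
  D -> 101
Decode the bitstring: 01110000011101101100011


Decoding step by step:
Bits 011 -> G
Bits 100 -> A
Bits 00 -> C
Bits 011 -> G
Bits 101 -> D
Bits 101 -> D
Bits 100 -> A
Bits 011 -> G


Decoded message: GACGDDAG


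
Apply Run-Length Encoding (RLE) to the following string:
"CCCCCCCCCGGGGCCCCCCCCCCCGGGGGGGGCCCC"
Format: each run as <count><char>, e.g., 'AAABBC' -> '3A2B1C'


Scanning runs left to right:
  i=0: run of 'C' x 9 -> '9C'
  i=9: run of 'G' x 4 -> '4G'
  i=13: run of 'C' x 11 -> '11C'
  i=24: run of 'G' x 8 -> '8G'
  i=32: run of 'C' x 4 -> '4C'

RLE = 9C4G11C8G4C


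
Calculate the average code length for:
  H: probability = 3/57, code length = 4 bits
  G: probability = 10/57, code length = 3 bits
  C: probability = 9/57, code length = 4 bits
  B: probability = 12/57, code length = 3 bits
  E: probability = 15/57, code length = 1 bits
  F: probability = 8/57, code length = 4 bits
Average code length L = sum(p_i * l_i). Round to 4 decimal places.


Weighted contributions p_i * l_i:
  H: (3/57) * 4 = 12/57
  G: (10/57) * 3 = 30/57
  C: (9/57) * 4 = 36/57
  B: (12/57) * 3 = 36/57
  E: (15/57) * 1 = 15/57
  F: (8/57) * 4 = 32/57
Sum = (12 + 30 + 36 + 36 + 15 + 32)/57 = 161/57

L = 161/57 = 2.8246 bits/symbol


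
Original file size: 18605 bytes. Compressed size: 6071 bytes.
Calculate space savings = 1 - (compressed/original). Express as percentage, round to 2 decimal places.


ratio = compressed/original = 6071/18605 = 0.32631
savings = 1 - ratio = 1 - 0.32631 = 0.67369
as a percentage: 0.67369 * 100 = 67.37%

Space savings = 1 - 6071/18605 = 67.37%


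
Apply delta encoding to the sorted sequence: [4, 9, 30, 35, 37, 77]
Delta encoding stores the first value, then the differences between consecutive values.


First value: 4
Deltas:
  9 - 4 = 5
  30 - 9 = 21
  35 - 30 = 5
  37 - 35 = 2
  77 - 37 = 40


Delta encoded: [4, 5, 21, 5, 2, 40]


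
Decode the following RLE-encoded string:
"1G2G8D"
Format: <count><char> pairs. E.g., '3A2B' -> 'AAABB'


Expanding each <count><char> pair:
  1G -> 'G'
  2G -> 'GG'
  8D -> 'DDDDDDDD'

Decoded = GGGDDDDDDDD


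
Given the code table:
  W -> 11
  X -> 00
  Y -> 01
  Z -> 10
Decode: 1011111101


Decoding:
10 -> Z
11 -> W
11 -> W
11 -> W
01 -> Y


Result: ZWWWY


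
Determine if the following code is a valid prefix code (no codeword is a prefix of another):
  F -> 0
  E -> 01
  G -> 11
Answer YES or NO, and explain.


Checking each pair (does one codeword prefix another?):
  F='0' vs E='01': prefix -- VIOLATION

NO -- this is NOT a valid prefix code. F (0) is a prefix of E (01).


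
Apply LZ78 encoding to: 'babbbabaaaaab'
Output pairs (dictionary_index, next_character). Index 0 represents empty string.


LZ78 encoding steps:
Dictionary: {0: ''}
Step 1: w='' (idx 0), next='b' -> output (0, 'b'), add 'b' as idx 1
Step 2: w='' (idx 0), next='a' -> output (0, 'a'), add 'a' as idx 2
Step 3: w='b' (idx 1), next='b' -> output (1, 'b'), add 'bb' as idx 3
Step 4: w='b' (idx 1), next='a' -> output (1, 'a'), add 'ba' as idx 4
Step 5: w='ba' (idx 4), next='a' -> output (4, 'a'), add 'baa' as idx 5
Step 6: w='a' (idx 2), next='a' -> output (2, 'a'), add 'aa' as idx 6
Step 7: w='a' (idx 2), next='b' -> output (2, 'b'), add 'ab' as idx 7


Encoded: [(0, 'b'), (0, 'a'), (1, 'b'), (1, 'a'), (4, 'a'), (2, 'a'), (2, 'b')]


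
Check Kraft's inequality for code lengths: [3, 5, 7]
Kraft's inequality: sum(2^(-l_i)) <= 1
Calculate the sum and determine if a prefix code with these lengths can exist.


Sum = 2^(-3) + 2^(-5) + 2^(-7)
    = 0.125 + 0.03125 + 0.0078125
    = 21/128 = 0.1640625
Since 0.1640625 <= 1, Kraft's inequality IS satisfied.
A prefix code with these lengths CAN exist.

Kraft sum = 0.1640625. Satisfied.


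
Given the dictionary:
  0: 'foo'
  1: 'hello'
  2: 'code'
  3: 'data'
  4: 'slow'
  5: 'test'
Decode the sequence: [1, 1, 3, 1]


Look up each index in the dictionary:
  1 -> 'hello'
  1 -> 'hello'
  3 -> 'data'
  1 -> 'hello'

Decoded: "hello hello data hello"


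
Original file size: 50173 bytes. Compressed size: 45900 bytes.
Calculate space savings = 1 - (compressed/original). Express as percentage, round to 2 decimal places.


ratio = compressed/original = 45900/50173 = 0.914835
savings = 1 - ratio = 1 - 0.914835 = 0.085165
as a percentage: 0.085165 * 100 = 8.52%

Space savings = 1 - 45900/50173 = 8.52%


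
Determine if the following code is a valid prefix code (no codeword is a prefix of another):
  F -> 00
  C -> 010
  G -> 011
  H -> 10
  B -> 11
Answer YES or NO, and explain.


Checking each pair (does one codeword prefix another?):
  F='00' vs C='010': no prefix
  F='00' vs G='011': no prefix
  F='00' vs H='10': no prefix
  F='00' vs B='11': no prefix
  C='010' vs F='00': no prefix
  C='010' vs G='011': no prefix
  C='010' vs H='10': no prefix
  C='010' vs B='11': no prefix
  G='011' vs F='00': no prefix
  G='011' vs C='010': no prefix
  G='011' vs H='10': no prefix
  G='011' vs B='11': no prefix
  H='10' vs F='00': no prefix
  H='10' vs C='010': no prefix
  H='10' vs G='011': no prefix
  H='10' vs B='11': no prefix
  B='11' vs F='00': no prefix
  B='11' vs C='010': no prefix
  B='11' vs G='011': no prefix
  B='11' vs H='10': no prefix
No violation found over all pairs.

YES -- this is a valid prefix code. No codeword is a prefix of any other codeword.


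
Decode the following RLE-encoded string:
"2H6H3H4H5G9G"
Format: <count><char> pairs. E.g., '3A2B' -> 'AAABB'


Expanding each <count><char> pair:
  2H -> 'HH'
  6H -> 'HHHHHH'
  3H -> 'HHH'
  4H -> 'HHHH'
  5G -> 'GGGGG'
  9G -> 'GGGGGGGGG'

Decoded = HHHHHHHHHHHHHHHGGGGGGGGGGGGGG


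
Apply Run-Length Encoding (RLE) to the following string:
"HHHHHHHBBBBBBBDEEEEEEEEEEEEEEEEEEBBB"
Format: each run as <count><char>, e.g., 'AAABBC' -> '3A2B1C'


Scanning runs left to right:
  i=0: run of 'H' x 7 -> '7H'
  i=7: run of 'B' x 7 -> '7B'
  i=14: run of 'D' x 1 -> '1D'
  i=15: run of 'E' x 18 -> '18E'
  i=33: run of 'B' x 3 -> '3B'

RLE = 7H7B1D18E3B


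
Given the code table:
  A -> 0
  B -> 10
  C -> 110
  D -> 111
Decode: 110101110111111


Decoding:
110 -> C
10 -> B
111 -> D
0 -> A
111 -> D
111 -> D


Result: CBDADD


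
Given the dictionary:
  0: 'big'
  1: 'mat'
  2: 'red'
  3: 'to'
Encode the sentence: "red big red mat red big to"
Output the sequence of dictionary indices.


Look up each word in the dictionary:
  'red' -> 2
  'big' -> 0
  'red' -> 2
  'mat' -> 1
  'red' -> 2
  'big' -> 0
  'to' -> 3

Encoded: [2, 0, 2, 1, 2, 0, 3]


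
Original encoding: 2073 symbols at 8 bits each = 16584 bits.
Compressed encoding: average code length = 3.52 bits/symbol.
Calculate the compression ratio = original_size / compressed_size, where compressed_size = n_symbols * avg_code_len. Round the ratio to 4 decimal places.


original_size = n_symbols * orig_bits = 2073 * 8 = 16584 bits
compressed_size = n_symbols * avg_code_len = 2073 * 3.52 = 7296.96 bits
ratio = original_size / compressed_size = 16584 / 7296.96 = 2.2727

Compression ratio = 2.2727


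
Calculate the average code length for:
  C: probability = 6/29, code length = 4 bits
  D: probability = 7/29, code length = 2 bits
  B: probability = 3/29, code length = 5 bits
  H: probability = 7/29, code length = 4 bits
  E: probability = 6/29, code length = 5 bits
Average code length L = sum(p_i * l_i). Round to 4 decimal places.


Weighted contributions p_i * l_i:
  C: (6/29) * 4 = 24/29
  D: (7/29) * 2 = 14/29
  B: (3/29) * 5 = 15/29
  H: (7/29) * 4 = 28/29
  E: (6/29) * 5 = 30/29
Sum = (24 + 14 + 15 + 28 + 30)/29 = 111/29

L = 111/29 = 3.8276 bits/symbol


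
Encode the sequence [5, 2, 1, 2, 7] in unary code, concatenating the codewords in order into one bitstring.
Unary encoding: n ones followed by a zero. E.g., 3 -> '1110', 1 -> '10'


Encode each number as n ones followed by a terminating 0:
  5 -> 111110 (6 bits)
  2 -> 110 (3 bits)
  1 -> 10 (2 bits)
  2 -> 110 (3 bits)
  7 -> 11111110 (8 bits)
Total length = 6 + 3 + 2 + 3 + 8 = 22 bits.

Unary([5, 2, 1, 2, 7]) = 1111101101011011111110 (22 bits)


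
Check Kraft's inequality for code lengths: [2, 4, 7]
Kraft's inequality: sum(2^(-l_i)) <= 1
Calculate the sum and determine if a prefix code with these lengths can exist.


Sum = 2^(-2) + 2^(-4) + 2^(-7)
    = 0.25 + 0.0625 + 0.0078125
    = 41/128 = 0.3203125
Since 0.3203125 <= 1, Kraft's inequality IS satisfied.
A prefix code with these lengths CAN exist.

Kraft sum = 0.3203125. Satisfied.


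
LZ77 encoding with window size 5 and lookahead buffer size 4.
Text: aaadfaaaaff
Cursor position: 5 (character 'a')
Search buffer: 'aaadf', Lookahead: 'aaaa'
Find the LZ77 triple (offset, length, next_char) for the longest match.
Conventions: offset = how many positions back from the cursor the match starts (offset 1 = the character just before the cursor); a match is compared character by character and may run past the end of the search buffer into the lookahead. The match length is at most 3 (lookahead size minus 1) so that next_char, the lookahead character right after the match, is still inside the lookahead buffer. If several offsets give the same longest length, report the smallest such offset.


Try each offset into the search buffer:
  offset=1 (pos 4, char 'f'): match length 0
  offset=2 (pos 3, char 'd'): match length 0
  offset=3 (pos 2, char 'a'): match length 1
  offset=4 (pos 1, char 'a'): match length 2
  offset=5 (pos 0, char 'a'): match length 3
Longest match has length 3 at offset 5.
next_char = character at position 5 + 3 = 8 -> 'a'

Best match: offset=5, length=3 (matching 'aaa' starting at position 0)
LZ77 triple: (5, 3, 'a')


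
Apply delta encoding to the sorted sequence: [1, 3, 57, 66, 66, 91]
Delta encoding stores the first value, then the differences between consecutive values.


First value: 1
Deltas:
  3 - 1 = 2
  57 - 3 = 54
  66 - 57 = 9
  66 - 66 = 0
  91 - 66 = 25


Delta encoded: [1, 2, 54, 9, 0, 25]


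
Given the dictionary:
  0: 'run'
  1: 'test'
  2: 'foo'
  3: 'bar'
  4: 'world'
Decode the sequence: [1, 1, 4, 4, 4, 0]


Look up each index in the dictionary:
  1 -> 'test'
  1 -> 'test'
  4 -> 'world'
  4 -> 'world'
  4 -> 'world'
  0 -> 'run'

Decoded: "test test world world world run"


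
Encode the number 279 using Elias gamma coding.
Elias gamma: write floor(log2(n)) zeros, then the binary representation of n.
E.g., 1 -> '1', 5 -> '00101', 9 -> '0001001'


num_bits = floor(log2(279)) + 1 = 9
leading_zeros = num_bits - 1 = 8
binary(279) = 100010111

Elias gamma(279) = '00000000' + '100010111' = 00000000100010111 (17 bits)


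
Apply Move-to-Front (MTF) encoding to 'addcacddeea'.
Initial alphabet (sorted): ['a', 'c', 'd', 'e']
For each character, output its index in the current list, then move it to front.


MTF encoding:
'a': index 0 in ['a', 'c', 'd', 'e'] -> ['a', 'c', 'd', 'e']
'd': index 2 in ['a', 'c', 'd', 'e'] -> ['d', 'a', 'c', 'e']
'd': index 0 in ['d', 'a', 'c', 'e'] -> ['d', 'a', 'c', 'e']
'c': index 2 in ['d', 'a', 'c', 'e'] -> ['c', 'd', 'a', 'e']
'a': index 2 in ['c', 'd', 'a', 'e'] -> ['a', 'c', 'd', 'e']
'c': index 1 in ['a', 'c', 'd', 'e'] -> ['c', 'a', 'd', 'e']
'd': index 2 in ['c', 'a', 'd', 'e'] -> ['d', 'c', 'a', 'e']
'd': index 0 in ['d', 'c', 'a', 'e'] -> ['d', 'c', 'a', 'e']
'e': index 3 in ['d', 'c', 'a', 'e'] -> ['e', 'd', 'c', 'a']
'e': index 0 in ['e', 'd', 'c', 'a'] -> ['e', 'd', 'c', 'a']
'a': index 3 in ['e', 'd', 'c', 'a'] -> ['a', 'e', 'd', 'c']


Output: [0, 2, 0, 2, 2, 1, 2, 0, 3, 0, 3]


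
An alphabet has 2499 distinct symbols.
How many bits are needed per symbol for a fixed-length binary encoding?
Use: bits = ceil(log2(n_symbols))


log2(2499) = 11.2871
Bracket: 2^11 = 2048 < 2499 <= 2^12 = 4096
So ceil(log2(2499)) = 12

bits = ceil(log2(2499)) = ceil(11.2871) = 12 bits


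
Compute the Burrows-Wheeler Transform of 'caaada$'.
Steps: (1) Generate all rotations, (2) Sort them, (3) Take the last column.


Rotations (sorted):
  0: $caaada -> last char: a
  1: a$caaad -> last char: d
  2: aaada$c -> last char: c
  3: aada$ca -> last char: a
  4: ada$caa -> last char: a
  5: caaada$ -> last char: $
  6: da$caaa -> last char: a


BWT = adcaa$a


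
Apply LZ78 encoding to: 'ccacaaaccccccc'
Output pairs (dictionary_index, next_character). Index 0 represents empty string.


LZ78 encoding steps:
Dictionary: {0: ''}
Step 1: w='' (idx 0), next='c' -> output (0, 'c'), add 'c' as idx 1
Step 2: w='c' (idx 1), next='a' -> output (1, 'a'), add 'ca' as idx 2
Step 3: w='ca' (idx 2), next='a' -> output (2, 'a'), add 'caa' as idx 3
Step 4: w='' (idx 0), next='a' -> output (0, 'a'), add 'a' as idx 4
Step 5: w='c' (idx 1), next='c' -> output (1, 'c'), add 'cc' as idx 5
Step 6: w='cc' (idx 5), next='c' -> output (5, 'c'), add 'ccc' as idx 6
Step 7: w='cc' (idx 5), end of input -> output (5, '')


Encoded: [(0, 'c'), (1, 'a'), (2, 'a'), (0, 'a'), (1, 'c'), (5, 'c'), (5, '')]


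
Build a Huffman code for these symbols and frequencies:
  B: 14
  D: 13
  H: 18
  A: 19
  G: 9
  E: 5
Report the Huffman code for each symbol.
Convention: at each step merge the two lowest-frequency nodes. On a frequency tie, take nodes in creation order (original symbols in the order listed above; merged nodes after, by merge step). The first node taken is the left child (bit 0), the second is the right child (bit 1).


Huffman tree construction:
Step 1: Merge E(5) + G(9) = 14
Step 2: Merge D(13) + B(14) = 27
Step 3: Merge (E+G)(14) + H(18) = 32
Step 4: Merge A(19) + (D+B)(27) = 46
Step 5: Merge ((E+G)+H)(32) + (A+(D+B))(46) = 78
Read each symbol's code off the tree from the root (left child = 0, right child = 1).

Codes:
  B: 111 (length 3)
  D: 110 (length 3)
  H: 01 (length 2)
  A: 10 (length 2)
  G: 001 (length 3)
  E: 000 (length 3)
Average code length: 197/78 = 2.5256 bits/symbol


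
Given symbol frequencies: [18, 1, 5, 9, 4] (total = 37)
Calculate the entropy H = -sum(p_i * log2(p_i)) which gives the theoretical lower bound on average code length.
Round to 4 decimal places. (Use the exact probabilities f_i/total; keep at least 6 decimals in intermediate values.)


Per-symbol terms -p_i * log2(p_i) with p_i = f_i/37:
  p = 18/37 = 0.486486: log2(p) = -1.039528, -p*log2(p) = 0.505717
  p = 1/37 = 0.027027: log2(p) = -5.209453, -p*log2(p) = 0.140796
  p = 5/37 = 0.135135: log2(p) = -2.887525, -p*log2(p) = 0.390206
  p = 9/37 = 0.243243: log2(p) = -2.039528, -p*log2(p) = 0.496101
  p = 4/37 = 0.108108: log2(p) = -3.209453, -p*log2(p) = 0.346968
H = 0.505717 + 0.140796 + 0.390206 + 0.496101 + 0.346968 = 1.879788

H = 1.8798 bits/symbol


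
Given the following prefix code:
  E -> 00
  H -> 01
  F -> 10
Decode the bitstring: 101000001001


Decoding step by step:
Bits 10 -> F
Bits 10 -> F
Bits 00 -> E
Bits 00 -> E
Bits 10 -> F
Bits 01 -> H


Decoded message: FFEEFH


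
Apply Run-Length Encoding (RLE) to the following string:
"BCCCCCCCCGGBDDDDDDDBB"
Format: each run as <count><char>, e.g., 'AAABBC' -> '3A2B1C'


Scanning runs left to right:
  i=0: run of 'B' x 1 -> '1B'
  i=1: run of 'C' x 8 -> '8C'
  i=9: run of 'G' x 2 -> '2G'
  i=11: run of 'B' x 1 -> '1B'
  i=12: run of 'D' x 7 -> '7D'
  i=19: run of 'B' x 2 -> '2B'

RLE = 1B8C2G1B7D2B


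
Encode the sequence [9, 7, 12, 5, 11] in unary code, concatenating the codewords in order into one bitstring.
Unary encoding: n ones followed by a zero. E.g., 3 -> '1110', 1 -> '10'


Encode each number as n ones followed by a terminating 0:
  9 -> 1111111110 (10 bits)
  7 -> 11111110 (8 bits)
  12 -> 1111111111110 (13 bits)
  5 -> 111110 (6 bits)
  11 -> 111111111110 (12 bits)
Total length = 10 + 8 + 13 + 6 + 12 = 49 bits.

Unary([9, 7, 12, 5, 11]) = 1111111110111111101111111111110111110111111111110 (49 bits)


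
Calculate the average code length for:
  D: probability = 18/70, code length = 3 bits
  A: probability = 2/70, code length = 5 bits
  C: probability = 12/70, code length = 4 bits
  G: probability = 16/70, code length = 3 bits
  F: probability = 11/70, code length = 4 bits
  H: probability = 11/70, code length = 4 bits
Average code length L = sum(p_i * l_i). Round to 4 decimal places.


Weighted contributions p_i * l_i:
  D: (18/70) * 3 = 54/70
  A: (2/70) * 5 = 10/70
  C: (12/70) * 4 = 48/70
  G: (16/70) * 3 = 48/70
  F: (11/70) * 4 = 44/70
  H: (11/70) * 4 = 44/70
Sum = (54 + 10 + 48 + 48 + 44 + 44)/70 = 248/70

L = 248/70 = 3.5429 bits/symbol


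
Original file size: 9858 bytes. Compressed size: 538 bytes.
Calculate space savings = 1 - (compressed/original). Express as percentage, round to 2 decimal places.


ratio = compressed/original = 538/9858 = 0.054575
savings = 1 - ratio = 1 - 0.054575 = 0.945425
as a percentage: 0.945425 * 100 = 94.54%

Space savings = 1 - 538/9858 = 94.54%


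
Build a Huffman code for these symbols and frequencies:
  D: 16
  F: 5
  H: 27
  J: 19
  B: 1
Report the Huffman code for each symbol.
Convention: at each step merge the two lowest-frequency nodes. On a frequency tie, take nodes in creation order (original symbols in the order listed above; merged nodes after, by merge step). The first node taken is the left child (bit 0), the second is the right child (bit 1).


Huffman tree construction:
Step 1: Merge B(1) + F(5) = 6
Step 2: Merge (B+F)(6) + D(16) = 22
Step 3: Merge J(19) + ((B+F)+D)(22) = 41
Step 4: Merge H(27) + (J+((B+F)+D))(41) = 68
Read each symbol's code off the tree from the root (left child = 0, right child = 1).

Codes:
  D: 111 (length 3)
  F: 1101 (length 4)
  H: 0 (length 1)
  J: 10 (length 2)
  B: 1100 (length 4)
Average code length: 137/68 = 2.0147 bits/symbol


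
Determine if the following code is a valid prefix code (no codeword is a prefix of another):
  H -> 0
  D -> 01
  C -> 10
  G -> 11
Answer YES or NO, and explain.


Checking each pair (does one codeword prefix another?):
  H='0' vs D='01': prefix -- VIOLATION

NO -- this is NOT a valid prefix code. H (0) is a prefix of D (01).


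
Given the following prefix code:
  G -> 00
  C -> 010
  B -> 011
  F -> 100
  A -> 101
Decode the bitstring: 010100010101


Decoding step by step:
Bits 010 -> C
Bits 100 -> F
Bits 010 -> C
Bits 101 -> A


Decoded message: CFCA


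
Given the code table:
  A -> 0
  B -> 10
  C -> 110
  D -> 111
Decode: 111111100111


Decoding:
111 -> D
111 -> D
10 -> B
0 -> A
111 -> D


Result: DDBAD


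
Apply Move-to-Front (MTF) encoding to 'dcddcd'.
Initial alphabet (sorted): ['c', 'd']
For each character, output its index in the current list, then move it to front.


MTF encoding:
'd': index 1 in ['c', 'd'] -> ['d', 'c']
'c': index 1 in ['d', 'c'] -> ['c', 'd']
'd': index 1 in ['c', 'd'] -> ['d', 'c']
'd': index 0 in ['d', 'c'] -> ['d', 'c']
'c': index 1 in ['d', 'c'] -> ['c', 'd']
'd': index 1 in ['c', 'd'] -> ['d', 'c']


Output: [1, 1, 1, 0, 1, 1]


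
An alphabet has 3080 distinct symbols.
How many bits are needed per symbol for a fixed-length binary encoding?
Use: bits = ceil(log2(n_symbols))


log2(3080) = 11.5887
Bracket: 2^11 = 2048 < 3080 <= 2^12 = 4096
So ceil(log2(3080)) = 12

bits = ceil(log2(3080)) = ceil(11.5887) = 12 bits


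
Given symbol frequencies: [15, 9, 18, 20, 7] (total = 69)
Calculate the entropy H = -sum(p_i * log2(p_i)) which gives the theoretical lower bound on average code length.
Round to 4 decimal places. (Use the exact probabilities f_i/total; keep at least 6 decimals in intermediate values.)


Per-symbol terms -p_i * log2(p_i) with p_i = f_i/69:
  p = 15/69 = 0.217391: log2(p) = -2.201634, -p*log2(p) = 0.478616
  p = 9/69 = 0.130435: log2(p) = -2.938599, -p*log2(p) = 0.383296
  p = 18/69 = 0.260870: log2(p) = -1.938599, -p*log2(p) = 0.505722
  p = 20/69 = 0.289855: log2(p) = -1.786596, -p*log2(p) = 0.517854
  p = 7/69 = 0.101449: log2(p) = -3.301170, -p*log2(p) = 0.334901
H = 0.478616 + 0.383296 + 0.505722 + 0.517854 + 0.334901 = 2.220389

H = 2.2204 bits/symbol


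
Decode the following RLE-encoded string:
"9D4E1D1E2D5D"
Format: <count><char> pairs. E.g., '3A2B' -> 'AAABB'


Expanding each <count><char> pair:
  9D -> 'DDDDDDDDD'
  4E -> 'EEEE'
  1D -> 'D'
  1E -> 'E'
  2D -> 'DD'
  5D -> 'DDDDD'

Decoded = DDDDDDDDDEEEEDEDDDDDDD


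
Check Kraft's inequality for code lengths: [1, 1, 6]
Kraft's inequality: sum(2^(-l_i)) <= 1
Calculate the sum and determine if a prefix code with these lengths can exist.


Sum = 2^(-1) + 2^(-1) + 2^(-6)
    = 0.5 + 0.5 + 0.015625
    = 65/64 = 1.015625
Since 1.015625 > 1, Kraft's inequality is NOT satisfied.
A prefix code with these lengths CANNOT exist.

Kraft sum = 1.015625. Not satisfied.


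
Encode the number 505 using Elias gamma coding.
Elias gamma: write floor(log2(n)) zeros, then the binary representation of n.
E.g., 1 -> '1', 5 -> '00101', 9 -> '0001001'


num_bits = floor(log2(505)) + 1 = 9
leading_zeros = num_bits - 1 = 8
binary(505) = 111111001

Elias gamma(505) = '00000000' + '111111001' = 00000000111111001 (17 bits)


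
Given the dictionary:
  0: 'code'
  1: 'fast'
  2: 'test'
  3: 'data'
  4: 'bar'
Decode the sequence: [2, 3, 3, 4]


Look up each index in the dictionary:
  2 -> 'test'
  3 -> 'data'
  3 -> 'data'
  4 -> 'bar'

Decoded: "test data data bar"


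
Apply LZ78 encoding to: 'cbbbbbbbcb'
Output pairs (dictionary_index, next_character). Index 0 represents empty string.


LZ78 encoding steps:
Dictionary: {0: ''}
Step 1: w='' (idx 0), next='c' -> output (0, 'c'), add 'c' as idx 1
Step 2: w='' (idx 0), next='b' -> output (0, 'b'), add 'b' as idx 2
Step 3: w='b' (idx 2), next='b' -> output (2, 'b'), add 'bb' as idx 3
Step 4: w='bb' (idx 3), next='b' -> output (3, 'b'), add 'bbb' as idx 4
Step 5: w='b' (idx 2), next='c' -> output (2, 'c'), add 'bc' as idx 5
Step 6: w='b' (idx 2), end of input -> output (2, '')


Encoded: [(0, 'c'), (0, 'b'), (2, 'b'), (3, 'b'), (2, 'c'), (2, '')]


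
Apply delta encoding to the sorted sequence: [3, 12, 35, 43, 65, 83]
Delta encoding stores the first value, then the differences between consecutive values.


First value: 3
Deltas:
  12 - 3 = 9
  35 - 12 = 23
  43 - 35 = 8
  65 - 43 = 22
  83 - 65 = 18


Delta encoded: [3, 9, 23, 8, 22, 18]


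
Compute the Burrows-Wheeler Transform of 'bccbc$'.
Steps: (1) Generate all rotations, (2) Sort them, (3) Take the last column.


Rotations (sorted):
  0: $bccbc -> last char: c
  1: bc$bcc -> last char: c
  2: bccbc$ -> last char: $
  3: c$bccb -> last char: b
  4: cbc$bc -> last char: c
  5: ccbc$b -> last char: b


BWT = cc$bcb


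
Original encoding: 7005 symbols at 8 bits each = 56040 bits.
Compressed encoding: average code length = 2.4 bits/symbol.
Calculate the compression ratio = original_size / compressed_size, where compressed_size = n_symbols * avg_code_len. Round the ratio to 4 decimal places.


original_size = n_symbols * orig_bits = 7005 * 8 = 56040 bits
compressed_size = n_symbols * avg_code_len = 7005 * 2.4 = 16812.0 bits
ratio = original_size / compressed_size = 56040 / 16812.0 = 3.3333

Compression ratio = 3.3333


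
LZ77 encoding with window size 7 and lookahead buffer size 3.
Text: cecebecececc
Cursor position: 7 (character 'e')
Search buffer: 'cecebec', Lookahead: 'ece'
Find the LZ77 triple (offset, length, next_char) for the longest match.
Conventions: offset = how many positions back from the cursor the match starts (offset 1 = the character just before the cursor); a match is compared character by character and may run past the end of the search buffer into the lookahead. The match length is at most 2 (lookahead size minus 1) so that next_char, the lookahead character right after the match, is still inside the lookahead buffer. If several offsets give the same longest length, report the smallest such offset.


Try each offset into the search buffer:
  offset=1 (pos 6, char 'c'): match length 0
  offset=2 (pos 5, char 'e'): match length 2
  offset=3 (pos 4, char 'b'): match length 0
  offset=4 (pos 3, char 'e'): match length 1
  offset=5 (pos 2, char 'c'): match length 0
  offset=6 (pos 1, char 'e'): match length 2
  offset=7 (pos 0, char 'c'): match length 0
Longest match has length 2, found at offsets 2, 6; take the smallest, offset 2.
next_char = character at position 7 + 2 = 9 -> 'e'

Best match: offset=2, length=2 (matching 'ec' starting at position 5)
LZ77 triple: (2, 2, 'e')


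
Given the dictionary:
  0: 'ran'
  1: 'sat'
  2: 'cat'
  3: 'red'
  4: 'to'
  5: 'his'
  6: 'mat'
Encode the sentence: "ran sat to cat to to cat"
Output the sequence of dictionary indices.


Look up each word in the dictionary:
  'ran' -> 0
  'sat' -> 1
  'to' -> 4
  'cat' -> 2
  'to' -> 4
  'to' -> 4
  'cat' -> 2

Encoded: [0, 1, 4, 2, 4, 4, 2]


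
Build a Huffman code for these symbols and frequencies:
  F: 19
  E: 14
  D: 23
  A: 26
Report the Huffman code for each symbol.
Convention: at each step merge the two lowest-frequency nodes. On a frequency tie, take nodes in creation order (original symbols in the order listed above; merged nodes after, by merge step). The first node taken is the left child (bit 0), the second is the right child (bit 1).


Huffman tree construction:
Step 1: Merge E(14) + F(19) = 33
Step 2: Merge D(23) + A(26) = 49
Step 3: Merge (E+F)(33) + (D+A)(49) = 82
Read each symbol's code off the tree from the root (left child = 0, right child = 1).

Codes:
  F: 01 (length 2)
  E: 00 (length 2)
  D: 10 (length 2)
  A: 11 (length 2)
Average code length: 164/82 = 2.0000 bits/symbol
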